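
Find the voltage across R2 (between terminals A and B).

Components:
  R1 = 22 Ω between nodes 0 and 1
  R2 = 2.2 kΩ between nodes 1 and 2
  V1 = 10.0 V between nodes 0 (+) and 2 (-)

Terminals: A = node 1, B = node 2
R1 and R2 are in series across V1 (node 0 → node 1 → node 2), and the output A–B is taken across R2, so this is a voltage divider.
Series current: I = V1/(R1 + R2) = 10/(22 + 2200) = 10/2222 = 0.0045 A
V_R2 = I × R2 = V1 × R2/(R1 + R2) = 10 × 2200/2222 = 9.901 V

Final answer: 9.901 V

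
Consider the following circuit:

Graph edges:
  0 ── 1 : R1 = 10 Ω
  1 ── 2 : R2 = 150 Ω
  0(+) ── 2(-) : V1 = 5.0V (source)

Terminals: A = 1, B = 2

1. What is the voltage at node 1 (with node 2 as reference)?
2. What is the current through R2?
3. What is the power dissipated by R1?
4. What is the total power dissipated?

Nodal analysis, taking node 2 as the 0 V reference.
Source V1 fixes V_0 = 5 V.
KCL at each unknown node (sum of currents leaving = 0; resistances in Ω):
  Node 1: (V_1 - 5)/10 + (V_1 - 0)/150 = 0
Collecting terms: 0.1067 × V_1 = 0.5  =>  V_1 = 4.688 V
Part 1:
  Read off the nodal solution: V_1 = 4.688 V
Part 2:
  I_R2 = (V_1 - V_2)/R2 = (4.688 - 0)/150 = 0.03125 A
  Magnitude: I_R2 = 0.03125 A
Part 3:
  I_R1 = (V_0 - V_1)/R1 = (5 - 4.688)/10 = 0.03125 A
  P_R1 = I_R1² × R1 = (0.03125)² × 10 = 0.009766 W
Part 4:
  Power in each resistor, P = (ΔV)²/R:
    P_R1 = (5 - 4.688)²/10 = 0.009766 W
    P_R2 = (4.688 - 0)²/150 = 0.1465 W
  P_total = P_R1 + P_R2 = 0.1562 W

Final answers:
1. V_1 = 4.688 V
2. I_R2 = 0.03125 A
3. P_R1 = 0.009766 W
4. P_total = 0.1562 W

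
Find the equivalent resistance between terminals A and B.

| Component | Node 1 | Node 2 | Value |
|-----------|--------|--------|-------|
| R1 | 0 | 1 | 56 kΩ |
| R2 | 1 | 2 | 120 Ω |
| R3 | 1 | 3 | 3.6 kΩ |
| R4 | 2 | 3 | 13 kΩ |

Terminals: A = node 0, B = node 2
Reduce the network between node 0 (A) and node 2 (B) by series/parallel combination:
  Rs1 = R3 + R4 (series, joined only at node 3) = 3600 + 13000 = 16600 Ω
  Rp1 = R2 ‖ Rs1 (parallel, both between nodes 1 and 2) = 1/(1/120 + 1/16600) = 119.1 Ω
  Rs2 = R1 + Rp1 (series, joined only at node 1) = 56000 + 119.1 = 56120 Ω
R_eq = 56.12 kΩ

Final answer: 56.12 kΩ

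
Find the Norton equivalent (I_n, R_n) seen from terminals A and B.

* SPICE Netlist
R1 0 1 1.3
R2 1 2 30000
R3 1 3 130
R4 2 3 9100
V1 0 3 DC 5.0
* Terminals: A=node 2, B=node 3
Find the Thévenin equivalent first; then I_n = V_th/R_th and R_n = R_th.
Step 1 — V_th is the open-circuit voltage V_A - V_B (nothing connected across the terminals).
Nodal analysis, taking node 3 as the 0 V reference.
Source V1 fixes V_0 = 5 V.
KCL at each unknown node (sum of currents leaving = 0; resistances in Ω):
  Node 1: (V_1 - 5)/1.3 + (V_1 - V_2)/30000 + (V_1 - 0)/130 = 0
  Node 2: (V_2 - V_1)/30000 + (V_2 - 0)/9100 = 0
Collecting terms (coefficients in siemens):
  0.777·V_1 - 0.00003333·V_2 = 3.846
  0.0001432·V_2 - 0.00003333·V_1 = 0
Determinant D = (0.777)(0.0001432) - (-0.00003333)(-0.00003333) = 0.0001113
V_1 = [(3.846)(0.0001432) - (-0.00003333)(0)]/D = 4.95 V
V_2 = [(0.777)(0) - (3.846)(-0.00003333)]/D = 1.152 V
V_th = V_2 - V_3 = 1.152 - 0 = 1.152 V
Step 2 — R_th: zero the source — replace V1 by a short circuit (node 3 merges into node 0) — and find the resistance seen between A (node 2) and B (node 0).
Reduce the network between node 2 (A) and node 0 (B) by series/parallel combination:
  Rp1 = R1 ‖ R3 (parallel, both between nodes 0 and 1) = 1/(1/1.3 + 1/130) = 1.287 Ω
  Rs1 = R2 + Rp1 (series, joined only at node 1) = 30000 + 1.287 = 30000 Ω
  Rp2 = R4 ‖ Rs1 (parallel, both between nodes 0 and 2) = 1/(1/9100 + 1/30000) = 6982 Ω
R_th = 6.982 kΩ
I_n = V_th/R_th = 1.152/6982 = 0.000165 A, and R_n = R_th = 6.982 kΩ

Final answer: I_n = 0.000165 A, R_n = 6.982 kΩ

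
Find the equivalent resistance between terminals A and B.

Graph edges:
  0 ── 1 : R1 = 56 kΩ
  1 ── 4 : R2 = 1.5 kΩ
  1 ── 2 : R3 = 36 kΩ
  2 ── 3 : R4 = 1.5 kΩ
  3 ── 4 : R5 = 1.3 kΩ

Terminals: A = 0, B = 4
Reduce the network between node 0 (A) and node 4 (B) by series/parallel combination:
  Rs1 = R3 + R4 (series, joined only at node 2) = 36000 + 1500 = 37500 Ω
  Rs2 = R5 + Rs1 (series, joined only at node 3) = 1300 + 37500 = 38800 Ω
  Rp1 = R2 ‖ Rs2 (parallel, both between nodes 1 and 4) = 1/(1/1500 + 1/38800) = 1444 Ω
  Rs3 = R1 + Rp1 (series, joined only at node 1) = 56000 + 1444 = 57440 Ω
R_eq = 57.44 kΩ

Final answer: 57.44 kΩ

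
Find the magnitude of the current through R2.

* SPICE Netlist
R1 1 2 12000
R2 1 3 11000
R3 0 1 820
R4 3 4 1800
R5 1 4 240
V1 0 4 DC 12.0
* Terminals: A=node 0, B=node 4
Nodal analysis, taking node 4 as the 0 V reference.
Source V1 fixes V_0 = 12 V.
KCL at each unknown node (sum of currents leaving = 0; resistances in Ω):
  Node 1: (V_1 - V_2)/12000 + (V_1 - V_3)/11000 + (V_1 - 12)/820 + (V_1 - 0)/240 = 0
  Node 2: (V_2 - V_1)/12000 = 0
  Node 3: (V_3 - V_1)/11000 + (V_3 - 0)/1800 = 0
Collecting terms (coefficients in siemens):
  0.00556·V_1 - 0.00008333·V_2 - 0.00009091·V_3 = 0.01463
  0.00008333·V_2 - 0.00008333·V_1 = 0
  0.0006465·V_3 - 0.00009091·V_1 = 0
Solving these 3 simultaneous equations (Gaussian elimination) gives:
  V_1 = 2.678 V, V_2 = 2.678 V, V_3 = 0.3766 V
I_R2 = (V_1 - V_3)/R2 = (2.678 - 0.3766)/11000 = 0.0002092 A
|I_R2| = 0.0002092 A

Final answer: |I_R2| = 0.0002092 A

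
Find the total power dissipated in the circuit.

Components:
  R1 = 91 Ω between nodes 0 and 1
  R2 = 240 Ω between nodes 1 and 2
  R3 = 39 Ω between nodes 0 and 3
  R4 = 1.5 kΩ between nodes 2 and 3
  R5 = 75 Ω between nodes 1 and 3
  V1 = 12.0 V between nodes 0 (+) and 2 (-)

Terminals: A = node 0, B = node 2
Nodal analysis, taking node 2 as the 0 V reference.
Source V1 fixes V_0 = 12 V.
KCL at each unknown node (sum of currents leaving = 0; resistances in Ω):
  Node 1: (V_1 - 12)/91 + (V_1 - 0)/240 + (V_1 - V_3)/75 = 0
  Node 3: (V_3 - 12)/39 + (V_3 - 0)/1500 + (V_3 - V_1)/75 = 0
Collecting terms (coefficients in siemens):
  0.02849·V_1 - 0.01333·V_3 = 0.1319
  0.03964·V_3 - 0.01333·V_1 = 0.3077
Determinant D = (0.02849)(0.03964) - (-0.01333)(-0.01333) = 0.0009516
V_1 = [(0.1319)(0.03964) - (-0.01333)(0.3077)]/D = 9.805 V
V_3 = [(0.02849)(0.3077) - (0.1319)(-0.01333)]/D = 11.06 V
Power in each resistor, P = (ΔV)²/R:
  P_R1 = (12 - 9.805)²/91 = 0.05295 W
  P_R2 = (9.805 - 0)²/240 = 0.4006 W
  P_R3 = (12 - 11.06)²/39 = 0.02266 W
  P_R4 = (0 - 11.06)²/1500 = 0.08155 W
  P_R5 = (9.805 - 11.06)²/75 = 0.021 W
P_total = P_R1 + P_R2 + P_R3 + P_R4 + P_R5 = 0.5787 W

Final answer: 0.5787 W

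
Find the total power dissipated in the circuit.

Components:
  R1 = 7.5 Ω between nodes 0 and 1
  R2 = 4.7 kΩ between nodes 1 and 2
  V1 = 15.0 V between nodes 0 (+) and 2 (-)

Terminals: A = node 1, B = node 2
Nodal analysis, taking node 2 as the 0 V reference.
Source V1 fixes V_0 = 15 V.
KCL at each unknown node (sum of currents leaving = 0; resistances in Ω):
  Node 1: (V_1 - 15)/7.5 + (V_1 - 0)/4700 = 0
Collecting terms: 0.1335 × V_1 = 2  =>  V_1 = 14.98 V
Power in each resistor, P = (ΔV)²/R:
  P_R1 = (15 - 14.98)²/7.5 = 0.00007615 W
  P_R2 = (14.98 - 0)²/4700 = 0.04772 W
P_total = P_R1 + P_R2 = 0.0478 W

Final answer: 0.0478 W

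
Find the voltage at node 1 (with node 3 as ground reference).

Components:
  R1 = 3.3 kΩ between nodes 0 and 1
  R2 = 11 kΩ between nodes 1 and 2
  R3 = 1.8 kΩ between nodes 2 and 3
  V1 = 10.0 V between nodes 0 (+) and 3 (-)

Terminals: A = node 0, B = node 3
Nodal analysis, taking node 3 as the 0 V reference.
Source V1 fixes V_0 = 10 V.
KCL at each unknown node (sum of currents leaving = 0; resistances in Ω):
  Node 1: (V_1 - 10)/3300 + (V_1 - V_2)/11000 = 0
  Node 2: (V_2 - V_1)/11000 + (V_2 - 0)/1800 = 0
Collecting terms (coefficients in siemens):
  0.0003939·V_1 - 0.00009091·V_2 = 0.00303
  0.0006465·V_2 - 0.00009091·V_1 = 0
Determinant D = (0.0003939)(0.0006465) - (-0.00009091)(-0.00009091) = 0.0000002464
V_1 = [(0.00303)(0.0006465) - (-0.00009091)(0)]/D = 7.95 V
V_2 = [(0.0003939)(0) - (0.00303)(-0.00009091)]/D = 1.118 V
The requested potential is V_1 = 7.95 V.

Final answer: V_1 = 7.95 V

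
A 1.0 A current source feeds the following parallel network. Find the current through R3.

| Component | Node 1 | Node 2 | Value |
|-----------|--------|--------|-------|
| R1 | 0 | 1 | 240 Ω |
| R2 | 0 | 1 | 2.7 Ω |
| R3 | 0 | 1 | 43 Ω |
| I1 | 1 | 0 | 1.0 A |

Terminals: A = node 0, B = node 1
All resistors sit directly between nodes 0 and 1, so they are in parallel and share one voltage V; the full source current 1 A splits among them.
1/R_par = 1/240 + 1/2.7 + 1/43 = 0.3978 S  =>  R_par = 2.514 Ω
V = I × R_par = 1 × 2.514 = 2.514 V
I_R3 = V/R3 = 2.514/43 = 0.05846 A

Final answer: 0.05846 A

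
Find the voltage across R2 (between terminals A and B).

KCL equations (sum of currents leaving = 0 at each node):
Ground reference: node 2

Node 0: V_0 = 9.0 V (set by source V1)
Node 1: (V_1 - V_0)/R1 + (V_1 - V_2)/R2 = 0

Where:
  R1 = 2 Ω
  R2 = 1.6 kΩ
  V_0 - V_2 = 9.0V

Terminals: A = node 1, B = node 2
R1 and R2 are in series across V1 (node 0 → node 1 → node 2), and the output A–B is taken across R2, so this is a voltage divider.
Series current: I = V1/(R1 + R2) = 9/(2 + 1600) = 9/1602 = 0.005618 A
V_R2 = I × R2 = V1 × R2/(R1 + R2) = 9 × 1600/1602 = 8.989 V

Final answer: 8.989 V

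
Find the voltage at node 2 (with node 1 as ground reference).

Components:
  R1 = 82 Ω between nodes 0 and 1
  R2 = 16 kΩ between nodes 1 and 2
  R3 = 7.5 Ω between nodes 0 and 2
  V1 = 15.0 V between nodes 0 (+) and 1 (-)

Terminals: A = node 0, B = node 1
Nodal analysis, taking node 1 as the 0 V reference.
Source V1 fixes V_0 = 15 V.
KCL at each unknown node (sum of currents leaving = 0; resistances in Ω):
  Node 2: (V_2 - 0)/16000 + (V_2 - 15)/7.5 = 0
Collecting terms: 0.1334 × V_2 = 2  =>  V_2 = 14.99 V
The requested potential is V_2 = 14.99 V.

Final answer: V_2 = 14.99 V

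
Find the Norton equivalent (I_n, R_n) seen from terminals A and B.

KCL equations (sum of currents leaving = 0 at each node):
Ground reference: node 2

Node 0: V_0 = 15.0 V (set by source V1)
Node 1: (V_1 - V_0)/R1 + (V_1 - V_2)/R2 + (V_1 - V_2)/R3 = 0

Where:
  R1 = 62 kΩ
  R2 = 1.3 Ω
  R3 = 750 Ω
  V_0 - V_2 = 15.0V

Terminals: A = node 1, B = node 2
Find the Thévenin equivalent first; then I_n = V_th/R_th and R_n = R_th.
Step 1 — V_th is the open-circuit voltage V_A - V_B (nothing connected across the terminals).
Nodal analysis, taking node 2 as the 0 V reference.
Source V1 fixes V_0 = 15 V.
KCL at each unknown node (sum of currents leaving = 0; resistances in Ω):
  Node 1: (V_1 - 15)/62000 + (V_1 - 0)/1.3 + (V_1 - 0)/750 = 0
Collecting terms: 0.7706 × V_1 = 0.0002419  =>  V_1 = 0.000314 V
V_th = V_1 - V_2 = 0.000314 - 0 = 0.000314 V
Step 2 — R_th: zero the source — replace V1 by a short circuit (node 2 merges into node 0) — and find the resistance seen between A (node 1) and B (node 0).
Reduce the network between node 1 (A) and node 0 (B) by series/parallel combination:
  Rp1 = R1 ‖ R2 ‖ R3 (parallel, all between nodes 0 and 1) = 1/(1/62000 + 1/1.3 + 1/750) = 1.298 Ω
R_th = 1.298 Ω
I_n = V_th/R_th = 0.000314/1.298 = 0.0002419 A, and R_n = R_th = 1.298 Ω

Final answer: I_n = 0.0002419 A, R_n = 1.298 Ω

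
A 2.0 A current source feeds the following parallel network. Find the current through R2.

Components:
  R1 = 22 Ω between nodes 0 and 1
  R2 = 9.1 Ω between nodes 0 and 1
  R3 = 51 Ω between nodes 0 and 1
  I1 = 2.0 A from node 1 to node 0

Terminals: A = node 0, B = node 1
All resistors sit directly between nodes 0 and 1, so they are in parallel and share one voltage V; the full source current 2 A splits among them.
1/R_par = 1/22 + 1/9.1 + 1/51 = 0.175 S  =>  R_par = 5.716 Ω
V = I × R_par = 2 × 5.716 = 11.43 V
I_R2 = V/R2 = 11.43/9.1 = 1.256 A

Final answer: 1.256 A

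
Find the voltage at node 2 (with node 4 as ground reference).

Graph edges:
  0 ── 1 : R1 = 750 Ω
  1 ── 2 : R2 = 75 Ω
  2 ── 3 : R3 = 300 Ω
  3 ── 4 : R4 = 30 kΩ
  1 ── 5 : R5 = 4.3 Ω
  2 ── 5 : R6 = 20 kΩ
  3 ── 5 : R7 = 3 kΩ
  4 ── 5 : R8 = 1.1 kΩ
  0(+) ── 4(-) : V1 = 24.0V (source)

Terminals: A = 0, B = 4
Nodal analysis, taking node 4 as the 0 V reference.
Source V1 fixes V_0 = 24 V.
KCL at each unknown node (sum of currents leaving = 0; resistances in Ω):
  Node 1: (V_1 - 24)/750 + (V_1 - V_2)/75 + (V_1 - V_5)/4.3 = 0
  Node 2: (V_2 - V_1)/75 + (V_2 - V_3)/300 + (V_2 - V_5)/20000 = 0
  Node 3: (V_3 - V_2)/300 + (V_3 - 0)/30000 + (V_3 - V_5)/3000 = 0
  Node 5: (V_5 - V_1)/4.3 + (V_5 - V_2)/20000 + (V_5 - V_3)/3000 + (V_5 - 0)/1100 = 0
Collecting terms (coefficients in siemens):
  0.2472·V_1 - 0.01333·V_2 - 0.2326·V_5 = 0.032
  0.01672·V_2 - 0.01333·V_1 - 0.003333·V_3 - 0.00005·V_5 = 0
  0.0037·V_3 - 0.003333·V_2 - 0.0003333·V_5 = 0
  0.2339·V_5 - 0.2326·V_1 - 0.00005·V_2 - 0.0003333·V_3 = 0
Solving these 4 simultaneous equations (Gaussian elimination) gives:
  V_1 = 14.09 V, V_2 = 14.05 V, V_3 = 13.92 V, V_5 = 14.03 V
The requested potential is V_2 = 14.05 V.

Final answer: V_2 = 14.05 V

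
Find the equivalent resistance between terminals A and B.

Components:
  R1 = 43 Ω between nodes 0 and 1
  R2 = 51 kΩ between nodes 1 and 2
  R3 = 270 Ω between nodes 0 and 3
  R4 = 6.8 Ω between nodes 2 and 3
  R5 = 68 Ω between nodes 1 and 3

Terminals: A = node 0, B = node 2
The network is not a plain series/parallel combination. Inject a 1 A test current into terminal A (node 0) and return it from terminal B (node 2); then R_eq = V_A / (1 A).
Nodal analysis, taking node 2 as the 0 V reference.
Current source I_test pushes 1 A into node 0 and draws it out of node 2.
KCL at each unknown node (sum of currents leaving = 0; resistances in Ω):
  Node 0: (V_0 - V_1)/43 + (V_0 - V_3)/270 - 1 = 0
  Node 1: (V_1 - V_0)/43 + (V_1 - 0)/51000 + (V_1 - V_3)/68 = 0
  Node 3: (V_3 - V_0)/270 + (V_3 - V_1)/68 + (V_3 - 0)/6.8 = 0
Collecting terms (coefficients in siemens):
  0.02696·V_0 - 0.02326·V_1 - 0.003704·V_3 = 1
  0.03798·V_1 - 0.02326·V_0 - 0.01471·V_3 = 0
  0.1655·V_3 - 0.003704·V_0 - 0.01471·V_1 = 0
Solving these 3 simultaneous equations (Gaussian elimination) gives:
  V_0 = 85.4 V, V_1 = 54.92 V, V_3 = 6.793 V
R_eq = V_0 / 1 A = 85.4 Ω

Final answer: 85.4 Ω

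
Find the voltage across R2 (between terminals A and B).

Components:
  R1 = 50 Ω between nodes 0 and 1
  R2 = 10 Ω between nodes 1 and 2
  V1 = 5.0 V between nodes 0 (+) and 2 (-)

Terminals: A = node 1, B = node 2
R1 and R2 are in series across V1 (node 0 → node 1 → node 2), and the output A–B is taken across R2, so this is a voltage divider.
Series current: I = V1/(R1 + R2) = 5/(50 + 10) = 5/60 = 0.08333 A
V_R2 = I × R2 = V1 × R2/(R1 + R2) = 5 × 10/60 = 0.8333 V

Final answer: 0.8333 V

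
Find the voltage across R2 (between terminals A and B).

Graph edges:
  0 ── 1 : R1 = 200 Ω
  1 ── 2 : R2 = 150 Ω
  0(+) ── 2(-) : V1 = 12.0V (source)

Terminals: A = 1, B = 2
R1 and R2 are in series across V1 (node 0 → node 1 → node 2), and the output A–B is taken across R2, so this is a voltage divider.
Series current: I = V1/(R1 + R2) = 12/(200 + 150) = 12/350 = 0.03429 A
V_R2 = I × R2 = V1 × R2/(R1 + R2) = 12 × 150/350 = 5.143 V

Final answer: 5.143 V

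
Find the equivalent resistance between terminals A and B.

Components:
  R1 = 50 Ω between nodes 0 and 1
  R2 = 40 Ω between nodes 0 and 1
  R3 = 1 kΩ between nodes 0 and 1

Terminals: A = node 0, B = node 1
Reduce the network between node 0 (A) and node 1 (B) by series/parallel combination:
  Rp1 = R1 ‖ R2 ‖ R3 (parallel, all between nodes 0 and 1) = 1/(1/50 + 1/40 + 1/1000) = 21.74 Ω
R_eq = 21.74 Ω

Final answer: 21.74 Ω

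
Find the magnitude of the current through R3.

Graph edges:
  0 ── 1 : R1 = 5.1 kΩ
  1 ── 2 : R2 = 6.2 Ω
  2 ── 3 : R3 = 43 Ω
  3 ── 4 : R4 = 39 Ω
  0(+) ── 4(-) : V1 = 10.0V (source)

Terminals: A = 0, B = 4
Nodal analysis, taking node 4 as the 0 V reference.
Source V1 fixes V_0 = 10 V.
KCL at each unknown node (sum of currents leaving = 0; resistances in Ω):
  Node 1: (V_1 - 10)/5100 + (V_1 - V_2)/6.2 = 0
  Node 2: (V_2 - V_1)/6.2 + (V_2 - V_3)/43 = 0
  Node 3: (V_3 - V_2)/43 + (V_3 - 0)/39 = 0
Collecting terms (coefficients in siemens):
  0.1615·V_1 - 0.1613·V_2 = 0.001961
  0.1845·V_2 - 0.1613·V_1 - 0.02326·V_3 = 0
  0.0489·V_3 - 0.02326·V_2 = 0
Solving these 3 simultaneous equations (Gaussian elimination) gives:
  V_1 = 0.17 V, V_2 = 0.1581 V, V_3 = 0.07517 V
I_R3 = (V_2 - V_3)/R3 = (0.1581 - 0.07517)/43 = 0.001927 A
|I_R3| = 0.001927 A

Final answer: |I_R3| = 0.001927 A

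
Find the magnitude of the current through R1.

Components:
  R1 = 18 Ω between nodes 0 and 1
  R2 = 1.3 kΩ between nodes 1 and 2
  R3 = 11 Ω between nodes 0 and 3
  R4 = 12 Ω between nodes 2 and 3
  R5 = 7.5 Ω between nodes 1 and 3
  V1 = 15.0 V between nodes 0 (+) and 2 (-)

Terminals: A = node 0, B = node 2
Nodal analysis, taking node 2 as the 0 V reference.
Source V1 fixes V_0 = 15 V.
KCL at each unknown node (sum of currents leaving = 0; resistances in Ω):
  Node 1: (V_1 - 15)/18 + (V_1 - 0)/1300 + (V_1 - V_3)/7.5 = 0
  Node 3: (V_3 - 15)/11 + (V_3 - 0)/12 + (V_3 - V_1)/7.5 = 0
Collecting terms (coefficients in siemens):
  0.1897·V_1 - 0.1333·V_3 = 0.8333
  0.3076·V_3 - 0.1333·V_1 = 1.364
Determinant D = (0.1897)(0.3076) - (-0.1333)(-0.1333) = 0.04056
V_1 = [(0.8333)(0.3076) - (-0.1333)(1.364)]/D = 10.8 V
V_3 = [(0.1897)(1.364) - (0.8333)(-0.1333)]/D = 9.117 V
I_R1 = (V_0 - V_1)/R1 = (15 - 10.8)/18 = 0.2332 A
|I_R1| = 0.2332 A

Final answer: |I_R1| = 0.2332 A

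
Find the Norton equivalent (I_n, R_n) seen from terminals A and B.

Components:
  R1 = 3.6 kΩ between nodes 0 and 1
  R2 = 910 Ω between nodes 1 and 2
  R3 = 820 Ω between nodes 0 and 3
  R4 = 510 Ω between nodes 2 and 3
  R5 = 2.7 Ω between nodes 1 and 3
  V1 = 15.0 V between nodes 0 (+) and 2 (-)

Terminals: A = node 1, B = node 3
Find the Thévenin equivalent first; then I_n = V_th/R_th and R_n = R_th.
Step 1 — V_th is the open-circuit voltage V_A - V_B (nothing connected across the terminals).
Nodal analysis, taking node 2 as the 0 V reference.
Source V1 fixes V_0 = 15 V.
KCL at each unknown node (sum of currents leaving = 0; resistances in Ω):
  Node 1: (V_1 - 15)/3600 + (V_1 - 0)/910 + (V_1 - V_3)/2.7 = 0
  Node 3: (V_3 - 15)/820 + (V_3 - 0)/510 + (V_3 - V_1)/2.7 = 0
Collecting terms (coefficients in siemens):
  0.3717·V_1 - 0.3704·V_3 = 0.004167
  0.3736·V_3 - 0.3704·V_1 = 0.01829
Determinant D = (0.3717)(0.3736) - (-0.3704)(-0.3704) = 0.001692
V_1 = [(0.004167)(0.3736) - (-0.3704)(0.01829)]/D = 4.924 V
V_3 = [(0.3717)(0.01829) - (0.004167)(-0.3704)]/D = 4.931 V
V_th = V_1 - V_3 = 4.924 - 4.931 = -0.007051 V
Step 2 — R_th: zero the source — replace V1 by a short circuit (node 2 merges into node 0) — and find the resistance seen between A (node 1) and B (node 3).
Reduce the network between node 1 (A) and node 3 (B) by series/parallel combination:
  Rp1 = R1 ‖ R2 (parallel, both between nodes 0 and 1) = 1/(1/3600 + 1/910) = 726.4 Ω
  Rp2 = R3 ‖ R4 (parallel, both between nodes 0 and 3) = 1/(1/820 + 1/510) = 314.4 Ω
  Rs1 = Rp1 + Rp2 (series, joined only at node 0) = 726.4 + 314.4 = 1041 Ω
  Rp3 = R5 ‖ Rs1 (parallel, both between nodes 1 and 3) = 1/(1/2.7 + 1/1041) = 2.693 Ω
R_th = 2.693 Ω
I_n = V_th/R_th = -0.007051/2.693 = -0.002618 A, and R_n = R_th = 2.693 Ω

Final answer: I_n = -0.002618 A, R_n = 2.693 Ω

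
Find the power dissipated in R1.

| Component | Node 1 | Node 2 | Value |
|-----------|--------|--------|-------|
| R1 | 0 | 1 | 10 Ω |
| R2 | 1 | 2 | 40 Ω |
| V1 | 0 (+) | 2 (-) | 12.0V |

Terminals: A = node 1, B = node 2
Nodal analysis, taking node 2 as the 0 V reference.
Source V1 fixes V_0 = 12 V.
KCL at each unknown node (sum of currents leaving = 0; resistances in Ω):
  Node 1: (V_1 - 12)/10 + (V_1 - 0)/40 = 0
Collecting terms: 0.125 × V_1 = 1.2  =>  V_1 = 9.6 V
I_R1 = (V_0 - V_1)/R1 = (12 - 9.6)/10 = 0.24 A
P_R1 = I_R1² × R1 = (0.24)² × 10 = 0.576 W

Final answer: 0.576 W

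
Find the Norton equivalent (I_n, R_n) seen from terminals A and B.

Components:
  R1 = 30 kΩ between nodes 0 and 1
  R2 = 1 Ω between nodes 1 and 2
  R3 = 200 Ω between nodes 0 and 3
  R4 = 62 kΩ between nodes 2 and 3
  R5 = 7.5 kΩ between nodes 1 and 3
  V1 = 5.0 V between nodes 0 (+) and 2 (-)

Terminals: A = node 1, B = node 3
Find the Thévenin equivalent first; then I_n = V_th/R_th and R_n = R_th.
Step 1 — V_th is the open-circuit voltage V_A - V_B (nothing connected across the terminals).
Nodal analysis, taking node 2 as the 0 V reference.
Source V1 fixes V_0 = 5 V.
KCL at each unknown node (sum of currents leaving = 0; resistances in Ω):
  Node 1: (V_1 - 5)/30000 + (V_1 - 0)/1 + (V_1 - V_3)/7500 = 0
  Node 3: (V_3 - 5)/200 + (V_3 - 0)/62000 + (V_3 - V_1)/7500 = 0
Collecting terms (coefficients in siemens):
  1·V_1 - 0.0001333·V_3 = 0.0001667
  0.005149·V_3 - 0.0001333·V_1 = 0.025
Determinant D = (1)(0.005149) - (-0.0001333)(-0.0001333) = 0.00515
V_1 = [(0.0001667)(0.005149) - (-0.0001333)(0.025)]/D = 0.0008139 V
V_3 = [(1)(0.025) - (0.0001667)(-0.0001333)]/D = 4.855 V
V_th = V_1 - V_3 = 0.0008139 - 4.855 = -4.854 V
Step 2 — R_th: zero the source — replace V1 by a short circuit (node 2 merges into node 0) — and find the resistance seen between A (node 1) and B (node 3).
Reduce the network between node 1 (A) and node 3 (B) by series/parallel combination:
  Rp1 = R1 ‖ R2 (parallel, both between nodes 0 and 1) = 1/(1/30000 + 1/1) = 1 Ω
  Rp2 = R3 ‖ R4 (parallel, both between nodes 0 and 3) = 1/(1/200 + 1/62000) = 199.4 Ω
  Rs1 = Rp1 + Rp2 (series, joined only at node 0) = 1 + 199.4 = 200.4 Ω
  Rp3 = R5 ‖ Rs1 (parallel, both between nodes 1 and 3) = 1/(1/7500 + 1/200.4) = 195.1 Ω
R_th = 195.1 Ω
I_n = V_th/R_th = -4.854/195.1 = -0.02487 A, and R_n = R_th = 195.1 Ω

Final answer: I_n = -0.02487 A, R_n = 195.1 Ω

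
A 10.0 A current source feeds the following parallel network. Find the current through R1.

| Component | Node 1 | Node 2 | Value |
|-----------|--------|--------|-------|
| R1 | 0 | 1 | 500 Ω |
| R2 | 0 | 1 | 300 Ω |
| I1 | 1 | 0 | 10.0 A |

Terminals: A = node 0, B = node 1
All resistors sit directly between nodes 0 and 1, so they are in parallel and share one voltage V; the full source current 10 A splits among them.
1/R_par = 1/500 + 1/300 = 0.005333 S  =>  R_par = 187.5 Ω
V = I × R_par = 10 × 187.5 = 1875 V
I_R1 = V/R1 = 1875/500 = 3.75 A

Final answer: 3.75 A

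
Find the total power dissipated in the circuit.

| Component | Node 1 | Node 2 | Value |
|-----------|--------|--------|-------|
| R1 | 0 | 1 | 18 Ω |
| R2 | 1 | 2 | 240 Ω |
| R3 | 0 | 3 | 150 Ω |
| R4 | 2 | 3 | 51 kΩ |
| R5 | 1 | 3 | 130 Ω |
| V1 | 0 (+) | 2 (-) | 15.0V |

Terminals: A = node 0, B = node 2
Nodal analysis, taking node 2 as the 0 V reference.
Source V1 fixes V_0 = 15 V.
KCL at each unknown node (sum of currents leaving = 0; resistances in Ω):
  Node 1: (V_1 - 15)/18 + (V_1 - 0)/240 + (V_1 - V_3)/130 = 0
  Node 3: (V_3 - 15)/150 + (V_3 - 0)/51000 + (V_3 - V_1)/130 = 0
Collecting terms (coefficients in siemens):
  0.06741·V_1 - 0.007692·V_3 = 0.8333
  0.01438·V_3 - 0.007692·V_1 = 0.1
Determinant D = (0.06741)(0.01438) - (-0.007692)(-0.007692) = 0.0009102
V_1 = [(0.8333)(0.01438) - (-0.007692)(0.1)]/D = 14.01 V
V_3 = [(0.06741)(0.1) - (0.8333)(-0.007692)]/D = 14.45 V
Power in each resistor, P = (ΔV)²/R:
  P_R1 = (15 - 14.01)²/18 = 0.05443 W
  P_R2 = (14.01 - 0)²/240 = 0.8179 W
  P_R3 = (15 - 14.45)²/150 = 0.002017 W
  P_R4 = (0 - 14.45)²/51000 = 0.004094 W
  P_R5 = (14.01 - 14.45)²/130 = 0.001488 W
P_total = P_R1 + P_R2 + P_R3 + P_R4 + P_R5 = 0.8799 W

Final answer: 0.8799 W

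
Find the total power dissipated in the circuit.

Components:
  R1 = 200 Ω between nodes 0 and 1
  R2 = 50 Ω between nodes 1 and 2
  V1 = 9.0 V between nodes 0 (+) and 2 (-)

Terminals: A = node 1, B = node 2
Nodal analysis, taking node 2 as the 0 V reference.
Source V1 fixes V_0 = 9 V.
KCL at each unknown node (sum of currents leaving = 0; resistances in Ω):
  Node 1: (V_1 - 9)/200 + (V_1 - 0)/50 = 0
Collecting terms: 0.025 × V_1 = 0.045  =>  V_1 = 1.8 V
Power in each resistor, P = (ΔV)²/R:
  P_R1 = (9 - 1.8)²/200 = 0.2592 W
  P_R2 = (1.8 - 0)²/50 = 0.0648 W
P_total = P_R1 + P_R2 = 0.324 W

Final answer: 0.324 W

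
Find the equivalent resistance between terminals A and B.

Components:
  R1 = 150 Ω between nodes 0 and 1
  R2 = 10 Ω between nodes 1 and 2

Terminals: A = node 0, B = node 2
Reduce the network between node 0 (A) and node 2 (B) by series/parallel combination:
  Rs1 = R1 + R2 (series, joined only at node 1) = 150 + 10 = 160 Ω
R_eq = 160 Ω

Final answer: 160 Ω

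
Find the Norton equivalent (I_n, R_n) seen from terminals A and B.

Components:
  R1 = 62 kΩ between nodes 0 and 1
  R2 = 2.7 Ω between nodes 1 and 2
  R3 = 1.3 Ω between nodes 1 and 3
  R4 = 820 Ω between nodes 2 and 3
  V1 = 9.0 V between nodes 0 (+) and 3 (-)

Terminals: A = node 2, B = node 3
Find the Thévenin equivalent first; then I_n = V_th/R_th and R_n = R_th.
Step 1 — V_th is the open-circuit voltage V_A - V_B (nothing connected across the terminals).
Nodal analysis, taking node 3 as the 0 V reference.
Source V1 fixes V_0 = 9 V.
KCL at each unknown node (sum of currents leaving = 0; resistances in Ω):
  Node 1: (V_1 - 9)/62000 + (V_1 - V_2)/2.7 + (V_1 - 0)/1.3 = 0
  Node 2: (V_2 - V_1)/2.7 + (V_2 - 0)/820 = 0
Collecting terms (coefficients in siemens):
  1.14·V_1 - 0.3704·V_2 = 0.0001452
  0.3716·V_2 - 0.3704·V_1 = 0
Determinant D = (1.14)(0.3716) - (-0.3704)(-0.3704) = 0.2863
V_1 = [(0.0001452)(0.3716) - (-0.3704)(0)]/D = 0.0001884 V
V_2 = [(1.14)(0) - (0.0001452)(-0.3704)]/D = 0.0001878 V
V_th = V_2 - V_3 = 0.0001878 - 0 = 0.0001878 V
Step 2 — R_th: zero the source — replace V1 by a short circuit (node 3 merges into node 0) — and find the resistance seen between A (node 2) and B (node 0).
Reduce the network between node 2 (A) and node 0 (B) by series/parallel combination:
  Rp1 = R1 ‖ R3 (parallel, both between nodes 0 and 1) = 1/(1/62000 + 1/1.3) = 1.3 Ω
  Rs1 = R2 + Rp1 (series, joined only at node 1) = 2.7 + 1.3 = 4 Ω
  Rp2 = R4 ‖ Rs1 (parallel, both between nodes 0 and 2) = 1/(1/820 + 1/4) = 3.981 Ω
R_th = 3.981 Ω
I_n = V_th/R_th = 0.0001878/3.981 = 0.00004718 A, and R_n = R_th = 3.981 Ω

Final answer: I_n = 4.718e-05 A, R_n = 3.981 Ω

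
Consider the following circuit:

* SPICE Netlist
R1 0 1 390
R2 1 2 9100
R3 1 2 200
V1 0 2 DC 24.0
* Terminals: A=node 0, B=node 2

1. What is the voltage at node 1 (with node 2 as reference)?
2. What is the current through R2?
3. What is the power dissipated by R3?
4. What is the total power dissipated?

Nodal analysis, taking node 2 as the 0 V reference.
Source V1 fixes V_0 = 24 V.
KCL at each unknown node (sum of currents leaving = 0; resistances in Ω):
  Node 1: (V_1 - 24)/390 + (V_1 - 0)/9100 + (V_1 - 0)/200 = 0
Collecting terms: 0.007674 × V_1 = 0.06154  =>  V_1 = 8.019 V
Part 1:
  Read off the nodal solution: V_1 = 8.019 V
Part 2:
  I_R2 = (V_1 - V_2)/R2 = (8.019 - 0)/9100 = 0.0008812 A
  Magnitude: I_R2 = 0.0008812 A
Part 3:
  I_R3 = (V_1 - V_2)/R3 = (8.019 - 0)/200 = 0.0401 A
  P_R3 = I_R3² × R3 = (0.0401)² × 200 = 0.3215 W
Part 4:
  Power in each resistor, P = (ΔV)²/R:
    P_R1 = (24 - 8.019)²/390 = 0.6548 W
    P_R2 = (8.019 - 0)²/9100 = 0.007067 W
    P_R3 = (8.019 - 0)²/200 = 0.3215 W
  P_total = P_R1 + P_R2 + P_R3 = 0.9834 W

Final answers:
1. V_1 = 8.019 V
2. I_R2 = 0.0008812 A
3. P_R3 = 0.3215 W
4. P_total = 0.9834 W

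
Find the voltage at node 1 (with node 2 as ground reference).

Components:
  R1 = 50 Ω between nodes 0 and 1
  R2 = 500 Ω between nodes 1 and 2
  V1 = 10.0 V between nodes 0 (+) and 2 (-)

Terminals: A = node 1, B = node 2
Nodal analysis, taking node 2 as the 0 V reference.
Source V1 fixes V_0 = 10 V.
KCL at each unknown node (sum of currents leaving = 0; resistances in Ω):
  Node 1: (V_1 - 10)/50 + (V_1 - 0)/500 = 0
Collecting terms: 0.022 × V_1 = 0.2  =>  V_1 = 9.091 V
The requested potential is V_1 = 9.091 V.

Final answer: V_1 = 9.091 V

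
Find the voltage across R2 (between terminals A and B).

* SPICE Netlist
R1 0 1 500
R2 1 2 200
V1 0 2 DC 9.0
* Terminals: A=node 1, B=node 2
R1 and R2 are in series across V1 (node 0 → node 1 → node 2), and the output A–B is taken across R2, so this is a voltage divider.
Series current: I = V1/(R1 + R2) = 9/(500 + 200) = 9/700 = 0.01286 A
V_R2 = I × R2 = V1 × R2/(R1 + R2) = 9 × 200/700 = 2.571 V

Final answer: 2.571 V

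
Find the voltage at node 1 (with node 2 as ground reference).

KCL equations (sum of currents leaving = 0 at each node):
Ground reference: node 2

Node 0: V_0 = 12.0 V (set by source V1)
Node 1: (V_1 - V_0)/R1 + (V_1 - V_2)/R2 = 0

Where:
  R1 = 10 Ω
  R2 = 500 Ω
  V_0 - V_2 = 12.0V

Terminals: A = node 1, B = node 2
Nodal analysis, taking node 2 as the 0 V reference.
Source V1 fixes V_0 = 12 V.
KCL at each unknown node (sum of currents leaving = 0; resistances in Ω):
  Node 1: (V_1 - 12)/10 + (V_1 - 0)/500 = 0
Collecting terms: 0.102 × V_1 = 1.2  =>  V_1 = 11.76 V
The requested potential is V_1 = 11.76 V.

Final answer: V_1 = 11.76 V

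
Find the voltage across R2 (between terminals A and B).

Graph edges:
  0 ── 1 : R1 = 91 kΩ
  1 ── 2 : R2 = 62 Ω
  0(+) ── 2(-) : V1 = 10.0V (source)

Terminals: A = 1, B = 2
R1 and R2 are in series across V1 (node 0 → node 1 → node 2), and the output A–B is taken across R2, so this is a voltage divider.
Series current: I = V1/(R1 + R2) = 10/(91000 + 62) = 10/91060 = 0.0001098 A
V_R2 = I × R2 = V1 × R2/(R1 + R2) = 10 × 62/91060 = 0.006809 V

Final answer: 0.006809 V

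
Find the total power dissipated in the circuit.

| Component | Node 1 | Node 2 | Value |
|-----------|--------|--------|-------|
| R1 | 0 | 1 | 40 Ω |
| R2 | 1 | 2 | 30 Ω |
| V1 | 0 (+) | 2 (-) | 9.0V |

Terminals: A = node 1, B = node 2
Nodal analysis, taking node 2 as the 0 V reference.
Source V1 fixes V_0 = 9 V.
KCL at each unknown node (sum of currents leaving = 0; resistances in Ω):
  Node 1: (V_1 - 9)/40 + (V_1 - 0)/30 = 0
Collecting terms: 0.05833 × V_1 = 0.225  =>  V_1 = 3.857 V
Power in each resistor, P = (ΔV)²/R:
  P_R1 = (9 - 3.857)²/40 = 0.6612 W
  P_R2 = (3.857 - 0)²/30 = 0.4959 W
P_total = P_R1 + P_R2 = 1.157 W

Final answer: 1.157 W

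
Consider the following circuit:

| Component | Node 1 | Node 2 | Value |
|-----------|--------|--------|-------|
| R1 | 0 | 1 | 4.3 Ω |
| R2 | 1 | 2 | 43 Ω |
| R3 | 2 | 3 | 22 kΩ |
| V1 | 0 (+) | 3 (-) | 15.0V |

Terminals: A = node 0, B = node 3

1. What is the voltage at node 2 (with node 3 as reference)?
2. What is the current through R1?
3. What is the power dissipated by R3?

Nodal analysis, taking node 3 as the 0 V reference.
Source V1 fixes V_0 = 15 V.
KCL at each unknown node (sum of currents leaving = 0; resistances in Ω):
  Node 1: (V_1 - 15)/4.3 + (V_1 - V_2)/43 = 0
  Node 2: (V_2 - V_1)/43 + (V_2 - 0)/22000 = 0
Collecting terms (coefficients in siemens):
  0.2558·V_1 - 0.02326·V_2 = 3.488
  0.0233·V_2 - 0.02326·V_1 = 0
Determinant D = (0.2558)(0.0233) - (-0.02326)(-0.02326) = 0.00542
V_1 = [(3.488)(0.0233) - (-0.02326)(0)]/D = 15 V
V_2 = [(0.2558)(0) - (3.488)(-0.02326)]/D = 14.97 V
Part 1:
  Read off the nodal solution: V_2 = 14.97 V
Part 2:
  I_R1 = (V_0 - V_1)/R1 = (15 - 15)/4.3 = 0.0006804 A
  Magnitude: I_R1 = 0.0006804 A
Part 3:
  I_R3 = (V_2 - V_3)/R3 = (14.97 - 0)/22000 = 0.0006804 A
  P_R3 = I_R3² × R3 = (0.0006804)² × 22000 = 0.01018 W

Final answers:
1. V_2 = 14.97 V
2. I_R1 = 0.0006804 A
3. P_R3 = 0.01018 W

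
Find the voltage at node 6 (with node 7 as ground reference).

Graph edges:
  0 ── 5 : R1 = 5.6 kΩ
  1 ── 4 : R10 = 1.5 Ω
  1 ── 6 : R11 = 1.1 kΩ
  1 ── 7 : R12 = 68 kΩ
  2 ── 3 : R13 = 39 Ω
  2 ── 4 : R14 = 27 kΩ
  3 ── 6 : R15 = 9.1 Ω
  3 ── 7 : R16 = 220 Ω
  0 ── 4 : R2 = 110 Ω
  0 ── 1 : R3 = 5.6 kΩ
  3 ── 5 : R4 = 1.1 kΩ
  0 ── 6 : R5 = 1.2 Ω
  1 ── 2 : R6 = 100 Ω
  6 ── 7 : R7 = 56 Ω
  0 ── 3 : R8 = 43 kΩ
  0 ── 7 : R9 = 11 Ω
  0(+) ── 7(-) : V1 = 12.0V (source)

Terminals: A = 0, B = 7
Nodal analysis, taking node 7 as the 0 V reference.
Source V1 fixes V_0 = 12 V.
KCL at each unknown node (sum of currents leaving = 0; resistances in Ω):
  Node 1: (V_1 - 12)/5600 + (V_1 - V_2)/100 + (V_1 - V_4)/1.5 + (V_1 - V_6)/1100 + (V_1 - 0)/68000 = 0
  Node 2: (V_2 - V_1)/100 + (V_2 - V_3)/39 + (V_2 - V_4)/27000 = 0
  Node 3: (V_3 - V_5)/1100 + (V_3 - 12)/43000 + (V_3 - V_2)/39 + (V_3 - V_6)/9.1 + (V_3 - 0)/220 = 0
  Node 4: (V_4 - 12)/110 + (V_4 - V_1)/1.5 + (V_4 - V_2)/27000 = 0
  Node 5: (V_5 - 12)/5600 + (V_5 - V_3)/1100 = 0
  Node 6: (V_6 - 12)/1.2 + (V_6 - 0)/56 + (V_6 - V_1)/1100 + (V_6 - V_3)/9.1 = 0
Collecting terms (coefficients in siemens):
  0.6778·V_1 - 0.01·V_2 - 0.6667·V_4 - 0.0009091·V_6 = 0.002143
  0.03568·V_2 - 0.01·V_1 - 0.02564·V_3 - 0.00003704·V_4 = 0
  0.141·V_3 - 0.02564·V_2 - 0.0009091·V_5 - 0.1099·V_6 = 0.0002791
  0.6758·V_4 - 0.6667·V_1 - 0.00003704·V_2 = 0.1091
  0.001088·V_5 - 0.0009091·V_3 = 0.002143
  0.962·V_6 - 0.0009091·V_1 - 0.1099·V_3 = 10
Solving these 6 simultaneous equations (Gaussian elimination) gives:
  V_1 = 11.66 V, V_2 = 11.37 V, V_3 = 11.25 V, V_4 = 11.67 V
  V_5 = 11.38 V, V_6 = 11.69 V
The requested potential is V_6 = 11.69 V.

Final answer: V_6 = 11.69 V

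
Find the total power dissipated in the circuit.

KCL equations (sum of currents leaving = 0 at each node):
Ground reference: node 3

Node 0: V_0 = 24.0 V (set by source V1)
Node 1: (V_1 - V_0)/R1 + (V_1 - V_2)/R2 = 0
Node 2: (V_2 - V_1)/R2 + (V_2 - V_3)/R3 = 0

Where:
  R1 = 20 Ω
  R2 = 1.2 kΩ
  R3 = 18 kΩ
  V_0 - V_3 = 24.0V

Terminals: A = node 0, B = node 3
Nodal analysis, taking node 3 as the 0 V reference.
Source V1 fixes V_0 = 24 V.
KCL at each unknown node (sum of currents leaving = 0; resistances in Ω):
  Node 1: (V_1 - 24)/20 + (V_1 - V_2)/1200 = 0
  Node 2: (V_2 - V_1)/1200 + (V_2 - 0)/18000 = 0
Collecting terms (coefficients in siemens):
  0.05083·V_1 - 0.0008333·V_2 = 1.2
  0.0008889·V_2 - 0.0008333·V_1 = 0
Determinant D = (0.05083)(0.0008889) - (-0.0008333)(-0.0008333) = 0.00004449
V_1 = [(1.2)(0.0008889) - (-0.0008333)(0)]/D = 23.98 V
V_2 = [(0.05083)(0) - (1.2)(-0.0008333)]/D = 22.48 V
Power in each resistor, P = (ΔV)²/R:
  P_R1 = (24 - 23.98)²/20 = 0.00003118 W
  P_R2 = (23.98 - 22.48)²/1200 = 0.001871 W
  P_R3 = (22.48 - 0)²/18000 = 0.02807 W
P_total = P_R1 + P_R2 + P_R3 = 0.02997 W

Final answer: 0.02997 W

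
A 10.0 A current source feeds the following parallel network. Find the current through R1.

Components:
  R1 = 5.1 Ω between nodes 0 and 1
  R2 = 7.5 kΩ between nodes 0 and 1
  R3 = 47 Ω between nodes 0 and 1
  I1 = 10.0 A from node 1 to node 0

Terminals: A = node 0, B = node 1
All resistors sit directly between nodes 0 and 1, so they are in parallel and share one voltage V; the full source current 10 A splits among them.
1/R_par = 1/5.1 + 1/7500 + 1/47 = 0.2175 S  =>  R_par = 4.598 Ω
V = I × R_par = 10 × 4.598 = 45.98 V
I_R1 = V/R1 = 45.98/5.1 = 9.016 A

Final answer: 9.016 A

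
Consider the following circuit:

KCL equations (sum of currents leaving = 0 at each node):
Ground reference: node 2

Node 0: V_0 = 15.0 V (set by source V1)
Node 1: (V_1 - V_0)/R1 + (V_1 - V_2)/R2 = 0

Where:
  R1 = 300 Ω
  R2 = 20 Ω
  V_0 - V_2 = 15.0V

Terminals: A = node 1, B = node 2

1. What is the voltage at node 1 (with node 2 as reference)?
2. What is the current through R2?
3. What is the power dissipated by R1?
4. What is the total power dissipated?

Nodal analysis, taking node 2 as the 0 V reference.
Source V1 fixes V_0 = 15 V.
KCL at each unknown node (sum of currents leaving = 0; resistances in Ω):
  Node 1: (V_1 - 15)/300 + (V_1 - 0)/20 = 0
Collecting terms: 0.05333 × V_1 = 0.05  =>  V_1 = 0.9375 V
Part 1:
  Read off the nodal solution: V_1 = 0.9375 V
Part 2:
  I_R2 = (V_1 - V_2)/R2 = (0.9375 - 0)/20 = 0.04688 A
  Magnitude: I_R2 = 0.04688 A
Part 3:
  I_R1 = (V_0 - V_1)/R1 = (15 - 0.9375)/300 = 0.04688 A
  P_R1 = I_R1² × R1 = (0.04688)² × 300 = 0.6592 W
Part 4:
  Power in each resistor, P = (ΔV)²/R:
    P_R1 = (15 - 0.9375)²/300 = 0.6592 W
    P_R2 = (0.9375 - 0)²/20 = 0.04395 W
  P_total = P_R1 + P_R2 = 0.7031 W

Final answers:
1. V_1 = 0.9375 V
2. I_R2 = 0.04688 A
3. P_R1 = 0.6592 W
4. P_total = 0.7031 W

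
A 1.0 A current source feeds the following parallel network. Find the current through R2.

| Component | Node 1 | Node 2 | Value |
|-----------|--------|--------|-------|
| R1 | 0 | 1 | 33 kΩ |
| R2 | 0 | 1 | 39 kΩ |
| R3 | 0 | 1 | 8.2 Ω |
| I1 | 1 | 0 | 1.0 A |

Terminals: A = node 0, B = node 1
All resistors sit directly between nodes 0 and 1, so they are in parallel and share one voltage V; the full source current 1 A splits among them.
1/R_par = 1/33000 + 1/39000 + 1/8.2 = 0.122 S  =>  R_par = 8.196 Ω
V = I × R_par = 1 × 8.196 = 8.196 V
I_R2 = V/R2 = 8.196/39000 = 0.0002102 A

Final answer: 0.0002102 A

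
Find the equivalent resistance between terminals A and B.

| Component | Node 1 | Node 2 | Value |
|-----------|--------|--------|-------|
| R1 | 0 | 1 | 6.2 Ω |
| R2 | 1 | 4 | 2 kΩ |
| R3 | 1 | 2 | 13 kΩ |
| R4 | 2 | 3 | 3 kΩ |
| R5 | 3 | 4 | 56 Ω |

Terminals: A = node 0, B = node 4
Reduce the network between node 0 (A) and node 4 (B) by series/parallel combination:
  Rs1 = R3 + R4 (series, joined only at node 2) = 13000 + 3000 = 16000 Ω
  Rs2 = R5 + Rs1 (series, joined only at node 3) = 56 + 16000 = 16060 Ω
  Rp1 = R2 ‖ Rs2 (parallel, both between nodes 1 and 4) = 1/(1/2000 + 1/16060) = 1778 Ω
  Rs3 = R1 + Rp1 (series, joined only at node 1) = 6.2 + 1778 = 1785 Ω
R_eq = 1.785 kΩ

Final answer: 1.785 kΩ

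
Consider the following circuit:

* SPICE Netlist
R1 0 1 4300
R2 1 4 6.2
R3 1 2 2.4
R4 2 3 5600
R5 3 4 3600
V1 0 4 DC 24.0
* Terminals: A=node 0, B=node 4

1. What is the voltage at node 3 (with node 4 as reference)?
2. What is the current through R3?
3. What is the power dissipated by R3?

Nodal analysis, taking node 4 as the 0 V reference.
Source V1 fixes V_0 = 24 V.
KCL at each unknown node (sum of currents leaving = 0; resistances in Ω):
  Node 1: (V_1 - 24)/4300 + (V_1 - 0)/6.2 + (V_1 - V_2)/2.4 = 0
  Node 2: (V_2 - V_1)/2.4 + (V_2 - V_3)/5600 = 0
  Node 3: (V_3 - V_2)/5600 + (V_3 - 0)/3600 = 0
Collecting terms (coefficients in siemens):
  0.5782·V_1 - 0.4167·V_2 = 0.005581
  0.4168·V_2 - 0.4167·V_1 - 0.0001786·V_3 = 0
  0.0004563·V_3 - 0.0001786·V_2 = 0
Solving these 3 simultaneous equations (Gaussian elimination) gives:
  V_1 = 0.03453 V, V_2 = 0.03452 V, V_3 = 0.01351 V
Part 1:
  Read off the nodal solution: V_3 = 0.01351 V
Part 2:
  I_R3 = (V_1 - V_2)/R3 = (0.03453 - 0.03452)/2.4 = 0.000003752 A
  Magnitude: I_R3 = 0.000003752 A
Part 3:
  I_R3 = (V_1 - V_2)/R3 = (0.03453 - 0.03452)/2.4 = 0.000003752 A
  P_R3 = I_R3² × R3 = (0.000003752)² × 2.4 = 0.00000000003379 W

Final answers:
1. V_3 = 0.01351 V
2. I_R3 = 3.752e-06 A
3. P_R3 = 3.379e-11 W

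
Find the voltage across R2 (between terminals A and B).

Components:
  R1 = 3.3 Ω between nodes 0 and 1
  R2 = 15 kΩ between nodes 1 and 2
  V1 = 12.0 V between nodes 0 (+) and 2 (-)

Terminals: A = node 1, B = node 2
R1 and R2 are in series across V1 (node 0 → node 1 → node 2), and the output A–B is taken across R2, so this is a voltage divider.
Series current: I = V1/(R1 + R2) = 12/(3.3 + 15000) = 12/15000 = 0.0007998 A
V_R2 = I × R2 = V1 × R2/(R1 + R2) = 12 × 15000/15000 = 12 V

Final answer: 12 V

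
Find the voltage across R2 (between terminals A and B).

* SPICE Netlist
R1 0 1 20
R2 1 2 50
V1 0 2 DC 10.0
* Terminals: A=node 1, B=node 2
R1 and R2 are in series across V1 (node 0 → node 1 → node 2), and the output A–B is taken across R2, so this is a voltage divider.
Series current: I = V1/(R1 + R2) = 10/(20 + 50) = 10/70 = 0.1429 A
V_R2 = I × R2 = V1 × R2/(R1 + R2) = 10 × 50/70 = 7.143 V

Final answer: 7.143 V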